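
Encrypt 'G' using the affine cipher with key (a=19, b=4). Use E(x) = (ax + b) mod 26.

Step 1: Convert 'G' to number: x = 6.
Step 2: E(6) = (19 * 6 + 4) mod 26 = 118 mod 26 = 14.
Step 3: Convert 14 back to letter: O.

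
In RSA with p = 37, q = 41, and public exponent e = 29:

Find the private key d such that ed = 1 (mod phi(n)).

Step 1: n = 37 * 41 = 1517.
Step 2: phi(n) = 36 * 40 = 1440.
Step 3: Find d such that 29 * d = 1 (mod 1440).
Step 4: d = 29^(-1) mod 1440 = 149.
Verification: 29 * 149 = 4321 = 3 * 1440 + 1.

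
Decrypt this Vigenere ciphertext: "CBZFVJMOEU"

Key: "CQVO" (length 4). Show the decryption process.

Step 1: Key 'CQVO' has length 4. Extended key: CQVOCQVOCQ
Step 2: Decrypt each position:
  C(2) - C(2) = 0 = A
  B(1) - Q(16) = 11 = L
  Z(25) - V(21) = 4 = E
  F(5) - O(14) = 17 = R
  V(21) - C(2) = 19 = T
  J(9) - Q(16) = 19 = T
  M(12) - V(21) = 17 = R
  O(14) - O(14) = 0 = A
  E(4) - C(2) = 2 = C
  U(20) - Q(16) = 4 = E
Plaintext: ALERTTRACE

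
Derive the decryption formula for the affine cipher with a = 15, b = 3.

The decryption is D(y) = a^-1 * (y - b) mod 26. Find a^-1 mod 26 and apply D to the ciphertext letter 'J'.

Step 1: Find a^-1, the modular inverse of 15 mod 26.
Step 2: We need 15 * a^-1 = 1 (mod 26).
Step 3: 15 * 7 = 105 = 4 * 26 + 1, so a^-1 = 7.
Step 4: D(y) = 7(y - 3) mod 26.
Step 5: Apply to 'J' (y = 9): D(9) = 7 * (9 - 3) mod 26 = 7 * 6 mod 26 = 16 -> 'Q'.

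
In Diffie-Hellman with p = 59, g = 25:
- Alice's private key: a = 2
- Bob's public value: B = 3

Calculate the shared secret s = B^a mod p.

Step 1: s = B^a mod p = 3^2 mod 59.
  3^1 mod 59 = 3
  3^2 mod 59 = (3 * 3) mod 59 = 9
Result: shared secret = 9.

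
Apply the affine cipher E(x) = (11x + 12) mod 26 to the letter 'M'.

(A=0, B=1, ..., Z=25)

Step 1: Convert 'M' to number: x = 12.
Step 2: E(12) = (11 * 12 + 12) mod 26 = 144 mod 26 = 14.
Step 3: Convert 14 back to letter: O.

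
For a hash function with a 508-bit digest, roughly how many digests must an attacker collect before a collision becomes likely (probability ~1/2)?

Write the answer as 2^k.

Step 1: The birthday paradox gives collision probability ~50% after sqrt(2^n) = 2^(n/2) hashes.
Step 2: For 508-bit output: 2^(508/2) = 2^254.
Step 3: Approximately 2^254 hash computations needed.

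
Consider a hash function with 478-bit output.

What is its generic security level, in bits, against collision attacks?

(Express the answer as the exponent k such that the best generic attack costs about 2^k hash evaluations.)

Step 1: The hash has a 478-bit output.
Step 2: Collision resistance means it should be infeasible to find any x != y with h(x) = h(y).
By the birthday bound, a generic collision search succeeds after about sqrt(2^478) = 2^(478/2) = 2^239 evaluations.
Step 3: Security level = 239 bits.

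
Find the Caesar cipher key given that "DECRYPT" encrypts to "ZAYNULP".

Step 1: Compare first letters: D (position 3) -> Z (position 25).
Step 2: Shift = (25 - 3) mod 26 = 22.
The shift value is 22.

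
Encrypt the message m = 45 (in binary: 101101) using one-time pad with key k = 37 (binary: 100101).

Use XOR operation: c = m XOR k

Step 1: Write out the XOR operation bit by bit:
  Message: 101101
  Key:     100101
  XOR:     001000
Step 2: Convert to decimal: 001000 = 8.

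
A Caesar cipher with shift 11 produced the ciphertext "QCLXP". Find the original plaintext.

Step 1: Reverse the shift by subtracting 11 from each letter position.
  Q (position 16) -> position (16-11) mod 26 = 5 -> F
  C (position 2) -> position (2-11) mod 26 = 17 -> R
  L (position 11) -> position (11-11) mod 26 = 0 -> A
  X (position 23) -> position (23-11) mod 26 = 12 -> M
  P (position 15) -> position (15-11) mod 26 = 4 -> E
Decrypted message: FRAME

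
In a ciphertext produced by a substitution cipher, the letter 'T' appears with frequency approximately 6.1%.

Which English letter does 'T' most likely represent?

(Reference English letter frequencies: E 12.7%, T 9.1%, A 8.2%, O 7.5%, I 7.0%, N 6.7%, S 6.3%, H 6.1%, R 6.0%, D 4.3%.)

Step 1: The observed frequency is 6.1%.
Step 2: Compare with English frequencies:
  E: 12.7% (difference: 6.6%)
  T: 9.1% (difference: 3.0%)
  A: 8.2% (difference: 2.1%)
  O: 7.5% (difference: 1.4%)
  I: 7.0% (difference: 0.9%)
  N: 6.7% (difference: 0.6%)
  S: 6.3% (difference: 0.2%)
  H: 6.1% (difference: 0.0%) <-- closest
  R: 6.0% (difference: 0.1%)
  D: 4.3% (difference: 1.8%)
Step 3: 'T' most likely represents 'H' (frequency 6.1%).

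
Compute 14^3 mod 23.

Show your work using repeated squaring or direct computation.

Step 1: Compute 14^3 mod 23 step by step, reducing modulo 23 at each step.
  14^1 mod 23 = 14
  14^2 mod 23 = (14 * 14) mod 23 = 12
  14^3 mod 23 = (12 * 14) mod 23 = 7
Step 2: Result = 7.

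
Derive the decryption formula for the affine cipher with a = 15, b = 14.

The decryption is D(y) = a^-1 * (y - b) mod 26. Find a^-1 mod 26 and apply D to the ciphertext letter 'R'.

Step 1: Find a^-1, the modular inverse of 15 mod 26.
Step 2: We need 15 * a^-1 = 1 (mod 26).
Step 3: 15 * 7 = 105 = 4 * 26 + 1, so a^-1 = 7.
Step 4: D(y) = 7(y - 14) mod 26.
Step 5: Apply to 'R' (y = 17): D(17) = 7 * (17 - 14) mod 26 = 7 * 3 mod 26 = 21 -> 'V'.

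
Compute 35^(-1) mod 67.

Step 1: We need x such that 35 * x = 1 (mod 67).
Step 2: Using the extended Euclidean algorithm or trial:
  35 * 23 = 805 = 12 * 67 + 1.
Step 3: Since 805 mod 67 = 1, the inverse is x = 23.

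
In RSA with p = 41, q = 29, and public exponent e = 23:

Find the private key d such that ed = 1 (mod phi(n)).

Step 1: n = 41 * 29 = 1189.
Step 2: phi(n) = 40 * 28 = 1120.
Step 3: Find d such that 23 * d = 1 (mod 1120).
Step 4: d = 23^(-1) mod 1120 = 487.
Verification: 23 * 487 = 11201 = 10 * 1120 + 1.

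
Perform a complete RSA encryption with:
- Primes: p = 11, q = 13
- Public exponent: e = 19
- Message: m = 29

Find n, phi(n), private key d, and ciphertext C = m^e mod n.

Step 1: n = 11 * 13 = 143.
Step 2: phi(n) = (11-1)(13-1) = 10 * 12 = 120.
Step 3: Find d = 19^(-1) mod 120 = 19.
  Verify: 19 * 19 = 361 = 1 (mod 120).
Step 4: C = 29^19 mod 143 = 107.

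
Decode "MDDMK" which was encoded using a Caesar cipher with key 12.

Step 1: Reverse the shift by subtracting 12 from each letter position.
  M (position 12) -> position (12-12) mod 26 = 0 -> A
  D (position 3) -> position (3-12) mod 26 = 17 -> R
  D (position 3) -> position (3-12) mod 26 = 17 -> R
  M (position 12) -> position (12-12) mod 26 = 0 -> A
  K (position 10) -> position (10-12) mod 26 = 24 -> Y
Decrypted message: ARRAY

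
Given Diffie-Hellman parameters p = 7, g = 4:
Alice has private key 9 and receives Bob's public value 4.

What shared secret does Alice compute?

Step 1: s = B^a mod p = 4^9 mod 7.
  4^1 mod 7 = 4
  4^2 mod 7 = (4 * 4) mod 7 = 2
  4^3 mod 7 = (2 * 4) mod 7 = 1
  4^4 mod 7 = (1 * 4) mod 7 = 4
  4^5 mod 7 = (4 * 4) mod 7 = 2
  4^6 mod 7 = (2 * 4) mod 7 = 1
  4^7 mod 7 = (1 * 4) mod 7 = 4
  4^8 mod 7 = (4 * 4) mod 7 = 2
  4^9 mod 7 = (2 * 4) mod 7 = 1
Result: shared secret = 1.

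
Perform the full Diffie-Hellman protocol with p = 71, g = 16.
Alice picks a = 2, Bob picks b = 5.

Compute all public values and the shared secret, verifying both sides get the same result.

Step 1: A = g^a mod p = 16^2 mod 71 = 43.
Step 2: B = g^b mod p = 16^5 mod 71 = 48.
Step 3: Alice computes s = B^a mod p = 48^2 mod 71 = 32.
Step 4: Bob computes s = A^b mod p = 43^5 mod 71 = 32.
Both sides agree: shared secret = 32.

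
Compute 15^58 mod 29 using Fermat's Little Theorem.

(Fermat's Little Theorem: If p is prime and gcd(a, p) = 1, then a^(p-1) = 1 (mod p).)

Step 1: Since 29 is prime, by Fermat's Little Theorem: 15^28 = 1 (mod 29).
Step 2: Reduce exponent: 58 mod 28 = 2.
Step 3: So 15^58 = 15^2 (mod 29).
Step 4: 15^2 mod 29 = 22.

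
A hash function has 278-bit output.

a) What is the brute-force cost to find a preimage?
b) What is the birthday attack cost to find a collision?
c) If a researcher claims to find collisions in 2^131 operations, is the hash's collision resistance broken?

Step 1: Preimage resistance requires brute-force of 2^278 operations.
Step 2: Collision resistance (birthday bound) = 2^(278/2) = 2^139.
Step 3: The claimed attack costs 2^131 operations.
Step 4: Since 2^131 < 2^139, the claimed attack beats the generic birthday bound, so collision resistance is broken.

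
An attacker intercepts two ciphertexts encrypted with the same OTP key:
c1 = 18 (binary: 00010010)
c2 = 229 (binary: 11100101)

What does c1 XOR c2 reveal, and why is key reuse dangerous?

Step 1: c1 XOR c2 = (m1 XOR k) XOR (m2 XOR k).
Step 2: By XOR associativity/commutativity: = m1 XOR m2 XOR k XOR k = m1 XOR m2.
Step 3: 00010010 XOR 11100101 = 11110111 = 247.
Step 4: The key cancels out! An attacker learns m1 XOR m2 = 247, revealing the relationship between plaintexts.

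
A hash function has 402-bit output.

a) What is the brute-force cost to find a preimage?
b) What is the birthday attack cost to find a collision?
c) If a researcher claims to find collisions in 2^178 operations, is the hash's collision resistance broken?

Step 1: Preimage resistance requires brute-force of 2^402 operations.
Step 2: Collision resistance (birthday bound) = 2^(402/2) = 2^201.
Step 3: The claimed attack costs 2^178 operations.
Step 4: Since 2^178 < 2^201, the claimed attack beats the generic birthday bound, so collision resistance is broken.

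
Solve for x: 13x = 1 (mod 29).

Step 1: We need x such that 13 * x = 1 (mod 29).
Step 2: Using the extended Euclidean algorithm or trial:
  13 * 9 = 117 = 4 * 29 + 1.
Step 3: Since 117 mod 29 = 1, the inverse is x = 9.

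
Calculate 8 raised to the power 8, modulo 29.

Step 1: Compute 8^8 mod 29 step by step, reducing modulo 29 at each step.
  8^1 mod 29 = 8
  8^2 mod 29 = (8 * 8) mod 29 = 6
  8^3 mod 29 = (6 * 8) mod 29 = 19
  8^4 mod 29 = (19 * 8) mod 29 = 7
  8^5 mod 29 = (7 * 8) mod 29 = 27
  8^6 mod 29 = (27 * 8) mod 29 = 13
  8^7 mod 29 = (13 * 8) mod 29 = 17
  8^8 mod 29 = (17 * 8) mod 29 = 20
Step 2: Result = 20.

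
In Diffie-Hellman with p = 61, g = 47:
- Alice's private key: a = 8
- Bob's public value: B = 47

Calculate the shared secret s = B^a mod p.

Step 1: s = B^a mod p = 47^8 mod 61.
  47^1 mod 61 = 47
  47^2 mod 61 = (47 * 47) mod 61 = 13
  47^3 mod 61 = (13 * 47) mod 61 = 1
  47^4 mod 61 = (1 * 47) mod 61 = 47
  47^5 mod 61 = (47 * 47) mod 61 = 13
  47^6 mod 61 = (13 * 47) mod 61 = 1
  47^7 mod 61 = (1 * 47) mod 61 = 47
  47^8 mod 61 = (47 * 47) mod 61 = 13
Result: shared secret = 13.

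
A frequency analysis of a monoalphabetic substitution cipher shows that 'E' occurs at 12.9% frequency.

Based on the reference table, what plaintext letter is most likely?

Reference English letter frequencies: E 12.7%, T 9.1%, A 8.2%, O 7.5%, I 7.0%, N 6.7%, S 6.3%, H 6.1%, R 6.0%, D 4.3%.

Step 1: The observed frequency is 12.9%.
Step 2: Compare with English frequencies:
  E: 12.7% (difference: 0.2%) <-- closest
  T: 9.1% (difference: 3.8%)
  A: 8.2% (difference: 4.7%)
  O: 7.5% (difference: 5.4%)
  I: 7.0% (difference: 5.9%)
  N: 6.7% (difference: 6.2%)
  S: 6.3% (difference: 6.6%)
  H: 6.1% (difference: 6.8%)
  R: 6.0% (difference: 6.9%)
  D: 4.3% (difference: 8.6%)
Step 3: 'E' most likely represents 'E' (frequency 12.7%).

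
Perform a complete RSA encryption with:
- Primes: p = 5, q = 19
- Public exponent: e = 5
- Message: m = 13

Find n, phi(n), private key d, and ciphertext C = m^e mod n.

Step 1: n = 5 * 19 = 95.
Step 2: phi(n) = (5-1)(19-1) = 4 * 18 = 72.
Step 3: Find d = 5^(-1) mod 72 = 29.
  Verify: 5 * 29 = 145 = 1 (mod 72).
Step 4: C = 13^5 mod 95 = 33.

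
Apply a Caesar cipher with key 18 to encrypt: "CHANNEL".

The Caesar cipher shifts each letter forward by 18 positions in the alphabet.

Step 1: For each letter, shift forward by 18 positions (mod 26).
  C (position 2) -> position (2+18) mod 26 = 20 -> U
  H (position 7) -> position (7+18) mod 26 = 25 -> Z
  A (position 0) -> position (0+18) mod 26 = 18 -> S
  N (position 13) -> position (13+18) mod 26 = 5 -> F
  N (position 13) -> position (13+18) mod 26 = 5 -> F
  E (position 4) -> position (4+18) mod 26 = 22 -> W
  L (position 11) -> position (11+18) mod 26 = 3 -> D
Result: UZSFFWD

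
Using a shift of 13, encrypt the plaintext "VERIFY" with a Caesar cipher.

Step 1: For each letter, shift forward by 13 positions (mod 26).
  V (position 21) -> position (21+13) mod 26 = 8 -> I
  E (position 4) -> position (4+13) mod 26 = 17 -> R
  R (position 17) -> position (17+13) mod 26 = 4 -> E
  I (position 8) -> position (8+13) mod 26 = 21 -> V
  F (position 5) -> position (5+13) mod 26 = 18 -> S
  Y (position 24) -> position (24+13) mod 26 = 11 -> L
Result: IREVSL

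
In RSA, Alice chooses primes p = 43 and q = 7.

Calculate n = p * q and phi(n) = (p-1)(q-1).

Step 1: n = p * q = 43 * 7 = 301.
Step 2: phi(n) = (p-1)(q-1) = 42 * 6 = 252.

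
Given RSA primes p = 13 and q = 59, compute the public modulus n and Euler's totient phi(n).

Step 1: n = p * q = 13 * 59 = 767.
Step 2: phi(n) = (p-1)(q-1) = 12 * 58 = 696.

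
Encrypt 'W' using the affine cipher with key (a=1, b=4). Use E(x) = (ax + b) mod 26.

Step 1: Convert 'W' to number: x = 22.
Step 2: E(22) = (1 * 22 + 4) mod 26 = 26 mod 26 = 0.
Step 3: Convert 0 back to letter: A.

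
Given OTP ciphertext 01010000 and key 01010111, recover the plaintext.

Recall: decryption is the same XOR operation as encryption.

Step 1: XOR ciphertext with key:
  Ciphertext: 01010000
  Key:        01010111
  XOR:        00000111
Step 2: Plaintext = 00000111 = 7 in decimal.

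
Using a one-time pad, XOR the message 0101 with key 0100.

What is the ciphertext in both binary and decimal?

Step 1: Write out the XOR operation bit by bit:
  Message: 0101
  Key:     0100
  XOR:     0001
Step 2: Convert to decimal: 0001 = 1.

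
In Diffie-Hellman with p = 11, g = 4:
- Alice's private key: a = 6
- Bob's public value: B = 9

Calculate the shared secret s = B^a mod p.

Step 1: s = B^a mod p = 9^6 mod 11.
  9^1 mod 11 = 9
  9^2 mod 11 = (9 * 9) mod 11 = 4
  9^3 mod 11 = (4 * 9) mod 11 = 3
  9^4 mod 11 = (3 * 9) mod 11 = 5
  9^5 mod 11 = (5 * 9) mod 11 = 1
  9^6 mod 11 = (1 * 9) mod 11 = 9
Result: shared secret = 9.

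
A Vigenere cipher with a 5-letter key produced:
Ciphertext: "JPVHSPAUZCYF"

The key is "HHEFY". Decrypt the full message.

Step 1: Key 'HHEFY' has length 5. Extended key: HHEFYHHEFYHH
Step 2: Decrypt each position:
  J(9) - H(7) = 2 = C
  P(15) - H(7) = 8 = I
  V(21) - E(4) = 17 = R
  H(7) - F(5) = 2 = C
  S(18) - Y(24) = 20 = U
  P(15) - H(7) = 8 = I
  A(0) - H(7) = 19 = T
  U(20) - E(4) = 16 = Q
  Z(25) - F(5) = 20 = U
  C(2) - Y(24) = 4 = E
  Y(24) - H(7) = 17 = R
  F(5) - H(7) = 24 = Y
Plaintext: CIRCUITQUERY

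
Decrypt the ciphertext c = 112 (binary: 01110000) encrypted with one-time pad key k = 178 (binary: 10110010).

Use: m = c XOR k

Step 1: XOR ciphertext with key:
  Ciphertext: 01110000
  Key:        10110010
  XOR:        11000010
Step 2: Plaintext = 11000010 = 194 in decimal.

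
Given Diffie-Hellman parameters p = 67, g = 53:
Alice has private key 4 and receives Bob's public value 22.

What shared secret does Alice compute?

Step 1: s = B^a mod p = 22^4 mod 67.
  22^1 mod 67 = 22
  22^2 mod 67 = (22 * 22) mod 67 = 15
  22^3 mod 67 = (15 * 22) mod 67 = 62
  22^4 mod 67 = (62 * 22) mod 67 = 24
Result: shared secret = 24.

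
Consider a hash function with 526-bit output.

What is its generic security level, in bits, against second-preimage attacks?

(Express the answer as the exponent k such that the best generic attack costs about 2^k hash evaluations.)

Step 1: The hash has a 526-bit output.
Step 2: Second-preimage resistance means: given a specific input x, it should be infeasible to find a different y with h(y) = h(x).
With a 526-bit output, a generic search for a second preimage costs about 2^526 evaluations (each trial matches the fixed target with probability 2^-526).
Step 3: Security level = 526 bits.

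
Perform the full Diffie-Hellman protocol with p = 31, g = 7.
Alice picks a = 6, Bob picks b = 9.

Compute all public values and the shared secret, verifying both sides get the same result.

Step 1: A = g^a mod p = 7^6 mod 31 = 4.
Step 2: B = g^b mod p = 7^9 mod 31 = 8.
Step 3: Alice computes s = B^a mod p = 8^6 mod 31 = 8.
Step 4: Bob computes s = A^b mod p = 4^9 mod 31 = 8.
Both sides agree: shared secret = 8.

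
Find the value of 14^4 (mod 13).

Step 1: Compute 14^4 mod 13 step by step, reducing modulo 13 at each step.
  14^1 mod 13 = 1
  14^2 mod 13 = (1 * 14) mod 13 = 1
  14^3 mod 13 = (1 * 14) mod 13 = 1
  14^4 mod 13 = (1 * 14) mod 13 = 1
Step 2: Result = 1.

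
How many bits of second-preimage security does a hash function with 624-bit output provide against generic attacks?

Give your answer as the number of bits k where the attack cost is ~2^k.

Step 1: The hash has a 624-bit output.
Step 2: Second-preimage resistance means: given a specific input x, it should be infeasible to find a different y with h(y) = h(x).
With a 624-bit output, a generic search for a second preimage costs about 2^624 evaluations (each trial matches the fixed target with probability 2^-624).
Step 3: Security level = 624 bits.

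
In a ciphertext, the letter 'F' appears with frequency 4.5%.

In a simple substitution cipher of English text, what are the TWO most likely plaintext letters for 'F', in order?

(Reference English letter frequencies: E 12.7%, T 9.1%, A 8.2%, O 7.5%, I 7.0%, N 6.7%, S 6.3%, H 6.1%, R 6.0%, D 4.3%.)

Step 1: Observed frequency of 'F' is 4.5%.
Step 2: Compute distances to each reference frequency and sort:
  D (4.3%): difference = 0.2% <-- BEST
  R (6.0%): difference = 1.5% <-- RUNNER-UP
  H (6.1%): difference = 1.6%
  S (6.3%): difference = 1.8%
  N (6.7%): difference = 2.2%
Step 3: Most likely is 'D' (4.3%, diff 0.2%); second most likely is 'R' (6.0%, diff 1.5%).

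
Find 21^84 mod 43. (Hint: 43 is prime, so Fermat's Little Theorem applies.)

Step 1: Since 43 is prime, by Fermat's Little Theorem: 21^42 = 1 (mod 43).
Step 2: Reduce exponent: 84 mod 42 = 0.
Step 3: So 21^84 = 21^0 (mod 43).
Step 4: 21^0 mod 43 = 1.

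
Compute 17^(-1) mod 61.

Step 1: We need x such that 17 * x = 1 (mod 61).
Step 2: Using the extended Euclidean algorithm or trial:
  17 * 18 = 306 = 5 * 61 + 1.
Step 3: Since 306 mod 61 = 1, the inverse is x = 18.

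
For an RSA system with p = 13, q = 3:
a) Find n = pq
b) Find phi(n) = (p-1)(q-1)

Step 1: n = p * q = 13 * 3 = 39.
Step 2: phi(n) = (p-1)(q-1) = 12 * 2 = 24.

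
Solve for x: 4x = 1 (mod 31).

Step 1: We need x such that 4 * x = 1 (mod 31).
Step 2: Using the extended Euclidean algorithm or trial:
  4 * 8 = 32 = 1 * 31 + 1.
Step 3: Since 32 mod 31 = 1, the inverse is x = 8.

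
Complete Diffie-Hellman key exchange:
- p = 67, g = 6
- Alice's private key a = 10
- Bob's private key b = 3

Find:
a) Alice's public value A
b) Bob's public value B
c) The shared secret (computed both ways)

Step 1: A = g^a mod p = 6^10 mod 67 = 16.
Step 2: B = g^b mod p = 6^3 mod 67 = 15.
Step 3: Alice computes s = B^a mod p = 15^10 mod 67 = 9.
Step 4: Bob computes s = A^b mod p = 16^3 mod 67 = 9.
Both sides agree: shared secret = 9.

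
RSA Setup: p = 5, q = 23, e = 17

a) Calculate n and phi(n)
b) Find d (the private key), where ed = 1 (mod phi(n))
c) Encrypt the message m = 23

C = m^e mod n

Step 1: n = 5 * 23 = 115.
Step 2: phi(n) = (5-1)(23-1) = 4 * 22 = 88.
Step 3: Find d = 17^(-1) mod 88 = 57.
  Verify: 17 * 57 = 969 = 1 (mod 88).
Step 4: C = 23^17 mod 115 = 23.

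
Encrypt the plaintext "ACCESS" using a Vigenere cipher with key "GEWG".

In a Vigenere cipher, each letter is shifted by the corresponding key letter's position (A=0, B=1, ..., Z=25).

Step 1: Repeat key to match plaintext length:
  Plaintext: ACCESS
  Key:       GEWGGE
Step 2: Encrypt each letter:
  A(0) + G(6) = (0+6) mod 26 = 6 = G
  C(2) + E(4) = (2+4) mod 26 = 6 = G
  C(2) + W(22) = (2+22) mod 26 = 24 = Y
  E(4) + G(6) = (4+6) mod 26 = 10 = K
  S(18) + G(6) = (18+6) mod 26 = 24 = Y
  S(18) + E(4) = (18+4) mod 26 = 22 = W
Ciphertext: GGYKYW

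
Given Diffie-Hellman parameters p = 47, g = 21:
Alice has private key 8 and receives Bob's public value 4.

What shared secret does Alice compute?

Step 1: s = B^a mod p = 4^8 mod 47.
  4^1 mod 47 = 4
  4^2 mod 47 = (4 * 4) mod 47 = 16
  4^3 mod 47 = (16 * 4) mod 47 = 17
  4^4 mod 47 = (17 * 4) mod 47 = 21
  4^5 mod 47 = (21 * 4) mod 47 = 37
  4^6 mod 47 = (37 * 4) mod 47 = 7
  4^7 mod 47 = (7 * 4) mod 47 = 28
  4^8 mod 47 = (28 * 4) mod 47 = 18
Result: shared secret = 18.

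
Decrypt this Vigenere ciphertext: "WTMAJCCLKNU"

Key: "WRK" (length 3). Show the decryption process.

Step 1: Key 'WRK' has length 3. Extended key: WRKWRKWRKWR
Step 2: Decrypt each position:
  W(22) - W(22) = 0 = A
  T(19) - R(17) = 2 = C
  M(12) - K(10) = 2 = C
  A(0) - W(22) = 4 = E
  J(9) - R(17) = 18 = S
  C(2) - K(10) = 18 = S
  C(2) - W(22) = 6 = G
  L(11) - R(17) = 20 = U
  K(10) - K(10) = 0 = A
  N(13) - W(22) = 17 = R
  U(20) - R(17) = 3 = D
Plaintext: ACCESSGUARD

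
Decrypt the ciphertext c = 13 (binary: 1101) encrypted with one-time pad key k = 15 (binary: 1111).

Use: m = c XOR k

Step 1: XOR ciphertext with key:
  Ciphertext: 1101
  Key:        1111
  XOR:        0010
Step 2: Plaintext = 0010 = 2 in decimal.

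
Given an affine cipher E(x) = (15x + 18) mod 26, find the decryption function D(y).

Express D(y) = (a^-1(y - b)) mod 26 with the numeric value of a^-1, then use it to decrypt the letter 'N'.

Step 1: Find a^-1, the modular inverse of 15 mod 26.
Step 2: We need 15 * a^-1 = 1 (mod 26).
Step 3: 15 * 7 = 105 = 4 * 26 + 1, so a^-1 = 7.
Step 4: D(y) = 7(y - 18) mod 26.
Step 5: Apply to 'N' (y = 13): D(13) = 7 * (13 - 18) mod 26 = 7 * -5 mod 26 = 17 -> 'R'.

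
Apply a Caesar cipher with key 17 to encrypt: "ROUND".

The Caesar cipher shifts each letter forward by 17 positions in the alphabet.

Step 1: For each letter, shift forward by 17 positions (mod 26).
  R (position 17) -> position (17+17) mod 26 = 8 -> I
  O (position 14) -> position (14+17) mod 26 = 5 -> F
  U (position 20) -> position (20+17) mod 26 = 11 -> L
  N (position 13) -> position (13+17) mod 26 = 4 -> E
  D (position 3) -> position (3+17) mod 26 = 20 -> U
Result: IFLEU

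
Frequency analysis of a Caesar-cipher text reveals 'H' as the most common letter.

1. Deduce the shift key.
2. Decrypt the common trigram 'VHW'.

Step 1: In English, 'E' is the most frequent letter (12.7%).
Step 2: The most frequent ciphertext letter is 'H' (position 7).
Step 3: Shift = (7 - 4) mod 26 = 3.
Step 4: Decrypt 'VHW' by shifting back 3:
  V -> S
  H -> E
  W -> T
Step 5: 'VHW' decrypts to 'SET'.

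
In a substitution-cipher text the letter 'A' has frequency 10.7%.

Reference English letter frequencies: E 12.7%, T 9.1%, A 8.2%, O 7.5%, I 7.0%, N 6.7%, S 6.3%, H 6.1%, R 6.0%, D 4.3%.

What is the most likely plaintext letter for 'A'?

Step 1: The observed frequency is 10.7%.
Step 2: Compare with English frequencies:
  E: 12.7% (difference: 2.0%)
  T: 9.1% (difference: 1.6%) <-- closest
  A: 8.2% (difference: 2.5%)
  O: 7.5% (difference: 3.2%)
  I: 7.0% (difference: 3.7%)
  N: 6.7% (difference: 4.0%)
  S: 6.3% (difference: 4.4%)
  H: 6.1% (difference: 4.6%)
  R: 6.0% (difference: 4.7%)
  D: 4.3% (difference: 6.4%)
Step 3: 'A' most likely represents 'T' (frequency 9.1%).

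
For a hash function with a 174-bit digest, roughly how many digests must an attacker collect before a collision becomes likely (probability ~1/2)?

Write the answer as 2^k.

Step 1: The birthday paradox gives collision probability ~50% after sqrt(2^n) = 2^(n/2) hashes.
Step 2: For 174-bit output: 2^(174/2) = 2^87.
Step 3: Approximately 2^87 hash computations needed.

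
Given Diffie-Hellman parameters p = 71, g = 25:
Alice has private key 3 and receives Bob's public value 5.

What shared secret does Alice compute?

Step 1: s = B^a mod p = 5^3 mod 71.
  5^1 mod 71 = 5
  5^2 mod 71 = (5 * 5) mod 71 = 25
  5^3 mod 71 = (25 * 5) mod 71 = 54
Result: shared secret = 54.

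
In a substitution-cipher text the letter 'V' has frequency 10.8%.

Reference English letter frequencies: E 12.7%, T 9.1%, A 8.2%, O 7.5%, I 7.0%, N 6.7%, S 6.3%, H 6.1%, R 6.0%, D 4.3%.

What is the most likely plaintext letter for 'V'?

Step 1: The observed frequency is 10.8%.
Step 2: Compare with English frequencies:
  E: 12.7% (difference: 1.9%)
  T: 9.1% (difference: 1.7%) <-- closest
  A: 8.2% (difference: 2.6%)
  O: 7.5% (difference: 3.3%)
  I: 7.0% (difference: 3.8%)
  N: 6.7% (difference: 4.1%)
  S: 6.3% (difference: 4.5%)
  H: 6.1% (difference: 4.7%)
  R: 6.0% (difference: 4.8%)
  D: 4.3% (difference: 6.5%)
Step 3: 'V' most likely represents 'T' (frequency 9.1%).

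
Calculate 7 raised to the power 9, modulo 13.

Step 1: Compute 7^9 mod 13 step by step, reducing modulo 13 at each step.
  7^1 mod 13 = 7
  7^2 mod 13 = (7 * 7) mod 13 = 10
  7^3 mod 13 = (10 * 7) mod 13 = 5
  7^4 mod 13 = (5 * 7) mod 13 = 9
  7^5 mod 13 = (9 * 7) mod 13 = 11
  7^6 mod 13 = (11 * 7) mod 13 = 12
  7^7 mod 13 = (12 * 7) mod 13 = 6
  7^8 mod 13 = (6 * 7) mod 13 = 3
  7^9 mod 13 = (3 * 7) mod 13 = 8
Step 2: Result = 8.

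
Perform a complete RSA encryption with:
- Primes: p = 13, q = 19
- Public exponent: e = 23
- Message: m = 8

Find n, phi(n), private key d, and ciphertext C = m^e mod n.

Step 1: n = 13 * 19 = 247.
Step 2: phi(n) = (13-1)(19-1) = 12 * 18 = 216.
Step 3: Find d = 23^(-1) mod 216 = 47.
  Verify: 23 * 47 = 1081 = 1 (mod 216).
Step 4: C = 8^23 mod 247 = 31.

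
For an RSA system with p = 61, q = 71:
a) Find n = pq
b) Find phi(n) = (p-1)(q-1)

Step 1: n = p * q = 61 * 71 = 4331.
Step 2: phi(n) = (p-1)(q-1) = 60 * 70 = 4200.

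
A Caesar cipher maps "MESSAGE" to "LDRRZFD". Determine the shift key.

Step 1: Compare first letters: M (position 12) -> L (position 11).
Step 2: Shift = (11 - 12) mod 26 = 25.
The shift value is 25.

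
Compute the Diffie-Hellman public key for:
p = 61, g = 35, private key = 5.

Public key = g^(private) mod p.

Step 1: A = g^a mod p = 35^5 mod 61.
  35^1 mod 61 = 35
  35^2 mod 61 = (35 * 35) mod 61 = 5
  35^3 mod 61 = (5 * 35) mod 61 = 53
  35^4 mod 61 = (53 * 35) mod 61 = 25
  35^5 mod 61 = (25 * 35) mod 61 = 21
Result: A = 21.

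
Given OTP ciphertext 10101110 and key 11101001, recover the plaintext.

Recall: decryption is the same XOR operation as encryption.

Step 1: XOR ciphertext with key:
  Ciphertext: 10101110
  Key:        11101001
  XOR:        01000111
Step 2: Plaintext = 01000111 = 71 in decimal.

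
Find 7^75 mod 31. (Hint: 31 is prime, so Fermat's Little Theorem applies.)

Step 1: Since 31 is prime, by Fermat's Little Theorem: 7^30 = 1 (mod 31).
Step 2: Reduce exponent: 75 mod 30 = 15.
Step 3: So 7^75 = 7^15 (mod 31).
Step 4: 7^15 mod 31 = 1.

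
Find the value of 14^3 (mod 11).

Step 1: Compute 14^3 mod 11 step by step, reducing modulo 11 at each step.
  14^1 mod 11 = 3
  14^2 mod 11 = (3 * 14) mod 11 = 9
  14^3 mod 11 = (9 * 14) mod 11 = 5
Step 2: Result = 5.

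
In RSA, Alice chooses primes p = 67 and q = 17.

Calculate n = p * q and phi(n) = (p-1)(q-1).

Step 1: n = p * q = 67 * 17 = 1139.
Step 2: phi(n) = (p-1)(q-1) = 66 * 16 = 1056.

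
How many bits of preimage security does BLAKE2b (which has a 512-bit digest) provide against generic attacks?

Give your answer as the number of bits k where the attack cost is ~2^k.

Step 1: The hash has a 512-bit output.
Step 2: Preimage resistance means: given a digest h(x), it should be infeasible to find any input that hashes to it.
With a 512-bit output there are 2^512 possible digests, so a generic brute-force preimage search costs about 2^512 evaluations.
Step 3: Security level = 512 bits.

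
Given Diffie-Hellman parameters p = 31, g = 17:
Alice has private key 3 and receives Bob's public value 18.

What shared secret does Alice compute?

Step 1: s = B^a mod p = 18^3 mod 31.
  18^1 mod 31 = 18
  18^2 mod 31 = (18 * 18) mod 31 = 14
  18^3 mod 31 = (14 * 18) mod 31 = 4
Result: shared secret = 4.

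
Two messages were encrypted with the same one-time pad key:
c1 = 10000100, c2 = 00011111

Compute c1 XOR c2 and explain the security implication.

Step 1: c1 XOR c2 = (m1 XOR k) XOR (m2 XOR k).
Step 2: By XOR associativity/commutativity: = m1 XOR m2 XOR k XOR k = m1 XOR m2.
Step 3: 10000100 XOR 00011111 = 10011011 = 155.
Step 4: The key cancels out! An attacker learns m1 XOR m2 = 155, revealing the relationship between plaintexts.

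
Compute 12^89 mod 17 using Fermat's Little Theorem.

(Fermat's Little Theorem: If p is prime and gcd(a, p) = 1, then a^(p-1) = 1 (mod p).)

Step 1: Since 17 is prime, by Fermat's Little Theorem: 12^16 = 1 (mod 17).
Step 2: Reduce exponent: 89 mod 16 = 9.
Step 3: So 12^89 = 12^9 (mod 17).
Step 4: 12^9 mod 17 = 5.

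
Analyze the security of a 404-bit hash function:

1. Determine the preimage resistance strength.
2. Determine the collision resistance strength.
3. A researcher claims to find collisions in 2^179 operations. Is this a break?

Step 1: Preimage resistance requires brute-force of 2^404 operations.
Step 2: Collision resistance (birthday bound) = 2^(404/2) = 2^202.
Step 3: The claimed attack costs 2^179 operations.
Step 4: Since 2^179 < 2^202, the claimed attack beats the generic birthday bound, so collision resistance is broken.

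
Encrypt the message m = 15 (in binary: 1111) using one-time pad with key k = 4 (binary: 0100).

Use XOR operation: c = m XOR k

Step 1: Write out the XOR operation bit by bit:
  Message: 1111
  Key:     0100
  XOR:     1011
Step 2: Convert to decimal: 1011 = 11.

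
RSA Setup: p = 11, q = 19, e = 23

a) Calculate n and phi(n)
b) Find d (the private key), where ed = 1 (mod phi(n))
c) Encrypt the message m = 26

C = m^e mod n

Step 1: n = 11 * 19 = 209.
Step 2: phi(n) = (11-1)(19-1) = 10 * 18 = 180.
Step 3: Find d = 23^(-1) mod 180 = 47.
  Verify: 23 * 47 = 1081 = 1 (mod 180).
Step 4: C = 26^23 mod 209 = 163.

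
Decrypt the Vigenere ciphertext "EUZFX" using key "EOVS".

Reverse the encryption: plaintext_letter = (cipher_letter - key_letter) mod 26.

Step 1: Extend key: EOVSE
Step 2: Decrypt each letter (c - k) mod 26:
  E(4) - E(4) = (4-4) mod 26 = 0 = A
  U(20) - O(14) = (20-14) mod 26 = 6 = G
  Z(25) - V(21) = (25-21) mod 26 = 4 = E
  F(5) - S(18) = (5-18) mod 26 = 13 = N
  X(23) - E(4) = (23-4) mod 26 = 19 = T
Plaintext: AGENT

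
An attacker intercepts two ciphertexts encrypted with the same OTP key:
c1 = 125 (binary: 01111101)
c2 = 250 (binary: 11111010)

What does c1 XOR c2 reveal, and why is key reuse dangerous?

Step 1: c1 XOR c2 = (m1 XOR k) XOR (m2 XOR k).
Step 2: By XOR associativity/commutativity: = m1 XOR m2 XOR k XOR k = m1 XOR m2.
Step 3: 01111101 XOR 11111010 = 10000111 = 135.
Step 4: The key cancels out! An attacker learns m1 XOR m2 = 135, revealing the relationship between plaintexts.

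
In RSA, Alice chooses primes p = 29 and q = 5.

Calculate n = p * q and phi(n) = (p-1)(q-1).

Step 1: n = p * q = 29 * 5 = 145.
Step 2: phi(n) = (p-1)(q-1) = 28 * 4 = 112.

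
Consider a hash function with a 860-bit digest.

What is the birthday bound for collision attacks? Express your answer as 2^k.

Step 1: The birthday paradox gives collision probability ~50% after sqrt(2^n) = 2^(n/2) hashes.
Step 2: For 860-bit output: 2^(860/2) = 2^430.
Step 3: Approximately 2^430 hash computations needed.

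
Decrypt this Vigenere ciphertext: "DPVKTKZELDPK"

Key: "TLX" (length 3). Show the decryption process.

Step 1: Key 'TLX' has length 3. Extended key: TLXTLXTLXTLX
Step 2: Decrypt each position:
  D(3) - T(19) = 10 = K
  P(15) - L(11) = 4 = E
  V(21) - X(23) = 24 = Y
  K(10) - T(19) = 17 = R
  T(19) - L(11) = 8 = I
  K(10) - X(23) = 13 = N
  Z(25) - T(19) = 6 = G
  E(4) - L(11) = 19 = T
  L(11) - X(23) = 14 = O
  D(3) - T(19) = 10 = K
  P(15) - L(11) = 4 = E
  K(10) - X(23) = 13 = N
Plaintext: KEYRINGTOKEN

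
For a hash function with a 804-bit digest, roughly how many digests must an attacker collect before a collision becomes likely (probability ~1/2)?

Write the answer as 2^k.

Step 1: The birthday paradox gives collision probability ~50% after sqrt(2^n) = 2^(n/2) hashes.
Step 2: For 804-bit output: 2^(804/2) = 2^402.
Step 3: Approximately 2^402 hash computations needed.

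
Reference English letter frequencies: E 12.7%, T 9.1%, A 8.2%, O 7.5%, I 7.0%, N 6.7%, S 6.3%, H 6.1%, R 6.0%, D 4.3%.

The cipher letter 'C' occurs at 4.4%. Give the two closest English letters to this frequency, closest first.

Step 1: Observed frequency of 'C' is 4.4%.
Step 2: Compute distances to each reference frequency and sort:
  D (4.3%): difference = 0.1% <-- BEST
  R (6.0%): difference = 1.6% <-- RUNNER-UP
  H (6.1%): difference = 1.7%
  S (6.3%): difference = 1.9%
  N (6.7%): difference = 2.3%
Step 3: Most likely is 'D' (4.3%, diff 0.1%); second most likely is 'R' (6.0%, diff 1.6%).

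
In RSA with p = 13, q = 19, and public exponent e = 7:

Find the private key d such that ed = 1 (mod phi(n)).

Step 1: n = 13 * 19 = 247.
Step 2: phi(n) = 12 * 18 = 216.
Step 3: Find d such that 7 * d = 1 (mod 216).
Step 4: d = 7^(-1) mod 216 = 31.
Verification: 7 * 31 = 217 = 1 * 216 + 1.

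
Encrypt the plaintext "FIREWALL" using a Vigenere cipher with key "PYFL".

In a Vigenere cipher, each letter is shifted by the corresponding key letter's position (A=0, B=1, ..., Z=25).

Step 1: Repeat key to match plaintext length:
  Plaintext: FIREWALL
  Key:       PYFLPYFL
Step 2: Encrypt each letter:
  F(5) + P(15) = (5+15) mod 26 = 20 = U
  I(8) + Y(24) = (8+24) mod 26 = 6 = G
  R(17) + F(5) = (17+5) mod 26 = 22 = W
  E(4) + L(11) = (4+11) mod 26 = 15 = P
  W(22) + P(15) = (22+15) mod 26 = 11 = L
  A(0) + Y(24) = (0+24) mod 26 = 24 = Y
  L(11) + F(5) = (11+5) mod 26 = 16 = Q
  L(11) + L(11) = (11+11) mod 26 = 22 = W
Ciphertext: UGWPLYQW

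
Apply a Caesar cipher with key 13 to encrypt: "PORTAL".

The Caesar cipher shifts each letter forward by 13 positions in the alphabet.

Step 1: For each letter, shift forward by 13 positions (mod 26).
  P (position 15) -> position (15+13) mod 26 = 2 -> C
  O (position 14) -> position (14+13) mod 26 = 1 -> B
  R (position 17) -> position (17+13) mod 26 = 4 -> E
  T (position 19) -> position (19+13) mod 26 = 6 -> G
  A (position 0) -> position (0+13) mod 26 = 13 -> N
  L (position 11) -> position (11+13) mod 26 = 24 -> Y
Result: CBEGNY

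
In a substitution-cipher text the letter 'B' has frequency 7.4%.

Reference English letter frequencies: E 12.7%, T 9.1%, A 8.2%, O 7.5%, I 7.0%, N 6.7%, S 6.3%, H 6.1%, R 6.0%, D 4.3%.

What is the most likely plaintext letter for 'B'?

Step 1: The observed frequency is 7.4%.
Step 2: Compare with English frequencies:
  E: 12.7% (difference: 5.3%)
  T: 9.1% (difference: 1.7%)
  A: 8.2% (difference: 0.8%)
  O: 7.5% (difference: 0.1%) <-- closest
  I: 7.0% (difference: 0.4%)
  N: 6.7% (difference: 0.7%)
  S: 6.3% (difference: 1.1%)
  H: 6.1% (difference: 1.3%)
  R: 6.0% (difference: 1.4%)
  D: 4.3% (difference: 3.1%)
Step 3: 'B' most likely represents 'O' (frequency 7.5%).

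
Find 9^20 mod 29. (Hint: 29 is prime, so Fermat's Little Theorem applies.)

Step 1: Since 29 is prime, by Fermat's Little Theorem: 9^28 = 1 (mod 29).
Step 2: Reduce exponent: 20 mod 28 = 20.
Step 3: So 9^20 = 9^20 (mod 29).
Step 4: 9^20 mod 29 = 16.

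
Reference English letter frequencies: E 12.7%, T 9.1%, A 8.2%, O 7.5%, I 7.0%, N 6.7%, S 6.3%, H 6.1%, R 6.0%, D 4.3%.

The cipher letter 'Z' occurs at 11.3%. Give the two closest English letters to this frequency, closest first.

Step 1: Observed frequency of 'Z' is 11.3%.
Step 2: Compute distances to each reference frequency and sort:
  E (12.7%): difference = 1.4% <-- BEST
  T (9.1%): difference = 2.2% <-- RUNNER-UP
  A (8.2%): difference = 3.1%
  O (7.5%): difference = 3.8%
  I (7.0%): difference = 4.3%
Step 3: Most likely is 'E' (12.7%, diff 1.4%); second most likely is 'T' (9.1%, diff 2.2%).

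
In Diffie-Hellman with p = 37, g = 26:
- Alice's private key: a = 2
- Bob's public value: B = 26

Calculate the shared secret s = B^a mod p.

Step 1: s = B^a mod p = 26^2 mod 37.
  26^1 mod 37 = 26
  26^2 mod 37 = (26 * 26) mod 37 = 10
Result: shared secret = 10.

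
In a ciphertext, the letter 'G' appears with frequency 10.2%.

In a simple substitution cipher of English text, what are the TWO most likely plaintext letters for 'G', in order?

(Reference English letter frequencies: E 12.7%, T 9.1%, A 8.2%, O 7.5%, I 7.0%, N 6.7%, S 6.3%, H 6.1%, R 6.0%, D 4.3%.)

Step 1: Observed frequency of 'G' is 10.2%.
Step 2: Compute distances to each reference frequency and sort:
  T (9.1%): difference = 1.1% <-- BEST
  A (8.2%): difference = 2.0% <-- RUNNER-UP
  E (12.7%): difference = 2.5%
  O (7.5%): difference = 2.7%
  I (7.0%): difference = 3.2%
Step 3: Most likely is 'T' (9.1%, diff 1.1%); second most likely is 'A' (8.2%, diff 2.0%).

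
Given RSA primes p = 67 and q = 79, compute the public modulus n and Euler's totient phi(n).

Step 1: n = p * q = 67 * 79 = 5293.
Step 2: phi(n) = (p-1)(q-1) = 66 * 78 = 5148.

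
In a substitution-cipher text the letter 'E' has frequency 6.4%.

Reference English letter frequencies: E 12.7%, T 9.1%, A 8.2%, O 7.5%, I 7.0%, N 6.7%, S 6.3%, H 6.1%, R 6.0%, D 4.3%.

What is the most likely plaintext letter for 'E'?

Step 1: The observed frequency is 6.4%.
Step 2: Compare with English frequencies:
  E: 12.7% (difference: 6.3%)
  T: 9.1% (difference: 2.7%)
  A: 8.2% (difference: 1.8%)
  O: 7.5% (difference: 1.1%)
  I: 7.0% (difference: 0.6%)
  N: 6.7% (difference: 0.3%)
  S: 6.3% (difference: 0.1%) <-- closest
  H: 6.1% (difference: 0.3%)
  R: 6.0% (difference: 0.4%)
  D: 4.3% (difference: 2.1%)
Step 3: 'E' most likely represents 'S' (frequency 6.3%).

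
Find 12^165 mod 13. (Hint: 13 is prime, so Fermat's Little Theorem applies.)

Step 1: Since 13 is prime, by Fermat's Little Theorem: 12^12 = 1 (mod 13).
Step 2: Reduce exponent: 165 mod 12 = 9.
Step 3: So 12^165 = 12^9 (mod 13).
Step 4: 12^9 mod 13 = 12.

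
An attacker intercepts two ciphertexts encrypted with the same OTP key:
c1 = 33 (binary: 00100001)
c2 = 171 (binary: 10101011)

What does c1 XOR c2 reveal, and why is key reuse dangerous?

Step 1: c1 XOR c2 = (m1 XOR k) XOR (m2 XOR k).
Step 2: By XOR associativity/commutativity: = m1 XOR m2 XOR k XOR k = m1 XOR m2.
Step 3: 00100001 XOR 10101011 = 10001010 = 138.
Step 4: The key cancels out! An attacker learns m1 XOR m2 = 138, revealing the relationship between plaintexts.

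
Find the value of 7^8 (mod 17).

Step 1: Compute 7^8 mod 17 step by step, reducing modulo 17 at each step.
  7^1 mod 17 = 7
  7^2 mod 17 = (7 * 7) mod 17 = 15
  7^3 mod 17 = (15 * 7) mod 17 = 3
  7^4 mod 17 = (3 * 7) mod 17 = 4
  7^5 mod 17 = (4 * 7) mod 17 = 11
  7^6 mod 17 = (11 * 7) mod 17 = 9
  7^7 mod 17 = (9 * 7) mod 17 = 12
  7^8 mod 17 = (12 * 7) mod 17 = 16
Step 2: Result = 16.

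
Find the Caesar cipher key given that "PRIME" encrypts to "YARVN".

Step 1: Compare first letters: P (position 15) -> Y (position 24).
Step 2: Shift = (24 - 15) mod 26 = 9.
The shift value is 9.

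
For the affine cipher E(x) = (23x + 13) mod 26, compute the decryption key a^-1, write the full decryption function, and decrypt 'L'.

Step 1: Find a^-1, the modular inverse of 23 mod 26.
Step 2: We need 23 * a^-1 = 1 (mod 26).
Step 3: 23 * 17 = 391 = 15 * 26 + 1, so a^-1 = 17.
Step 4: D(y) = 17(y - 13) mod 26.
Step 5: Apply to 'L' (y = 11): D(11) = 17 * (11 - 13) mod 26 = 17 * -2 mod 26 = 18 -> 'S'.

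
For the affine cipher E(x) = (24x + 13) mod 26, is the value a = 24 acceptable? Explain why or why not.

Step 1: Compute gcd(24, 26).
Step 2: gcd(24, 26) = 2.
Since gcd = 2 != 1, 24 shares a common factor with 26, so it cannot be used.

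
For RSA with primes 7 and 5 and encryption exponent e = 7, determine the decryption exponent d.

Step 1: n = 7 * 5 = 35.
Step 2: phi(n) = 6 * 4 = 24.
Step 3: Find d such that 7 * d = 1 (mod 24).
Step 4: d = 7^(-1) mod 24 = 7.
Verification: 7 * 7 = 49 = 2 * 24 + 1.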